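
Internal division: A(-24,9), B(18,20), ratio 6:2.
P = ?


Px = (6*18 + 2*(-24))/8 = 60/8 = 7.5000
Py = (6*20 + 2*9)/8 = 138/8 = 17.2500

P = (7.5000, 17.2500)


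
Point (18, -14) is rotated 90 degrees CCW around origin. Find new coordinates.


cos(90) = 0, sin(90) = 1
x' = 18*0 + 14*1 = 14
y' = 18*1 - 14*0 = 18

(14, 18)


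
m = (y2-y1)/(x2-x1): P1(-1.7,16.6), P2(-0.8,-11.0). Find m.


dy = -11.0 - 16.6 = -27.6
dx = -0.8 + 1.7 = 0.9
m = -27.6/0.9 = -30.6667

m = -30.6667


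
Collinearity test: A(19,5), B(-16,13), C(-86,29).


19*(13-29) - 16*(29-5) - 86*(5-13)
= -304 - 384 + 688 = 0

Yes, collinear (determinant = 0)


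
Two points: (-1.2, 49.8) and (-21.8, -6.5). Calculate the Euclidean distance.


dx = -21.8 + 1.2 = -20.6
dy = -6.5 - 49.8 = -56.3
d = sqrt(424.36 + 3169.69) = sqrt(3594.05) = 59.9504

59.9504


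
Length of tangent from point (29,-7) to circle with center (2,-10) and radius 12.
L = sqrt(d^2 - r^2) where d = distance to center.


d = sqrt((29-2)^2 + (-7+ 10)^2) = sqrt(729+9) = 27.1662
L = sqrt(738.0000 - 144) = sqrt(594.0000) = 24.3721

24.3721


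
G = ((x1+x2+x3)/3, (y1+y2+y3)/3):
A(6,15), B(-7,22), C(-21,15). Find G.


Gx = (6- 7- 21)/3 = -22/3 = -7.3333
Gy = (15+22+15)/3 = 52/3 = 17.3333

G = (-7.3333, 17.3333)


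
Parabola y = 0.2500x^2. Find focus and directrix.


a = 0.2500
1/(4a) = 1.0000
Focus = (0, 1.0000)
Directrix: y = -1.0000

Focus = (0, 1.0000), Directrix: y = -1.0000


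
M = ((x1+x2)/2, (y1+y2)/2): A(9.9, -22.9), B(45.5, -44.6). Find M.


Mx = (9.9 + 45.5)/2 = 55.4/2 = 27.7000
My = (-22.9 - 44.6)/2 = -67.5/2 = -33.7500

(27.7000, -33.7500)


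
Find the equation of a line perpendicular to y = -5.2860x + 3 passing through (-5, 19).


Perpendicular slope = -1/m1 = -1/(-5.2860) = 0.1892
b2 = y0 - m2*x0 = 19 - 5/(-5.2860) = 19 + 0.9459 = 19.9459

y = 0.1892x + 19.9459


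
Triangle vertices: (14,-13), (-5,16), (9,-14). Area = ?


14*(16+ 14) = 420
-5*(-14+ 13) = 5
9*(-13-16) = -261
sum = 164
Area = |164|/2 = 82.0000

82.0000 sq units


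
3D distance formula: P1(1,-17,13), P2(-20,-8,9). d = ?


dx=-21, dy=9, dz=-4
d = sqrt(441+81+16) = sqrt(538) = 23.1948

23.1948


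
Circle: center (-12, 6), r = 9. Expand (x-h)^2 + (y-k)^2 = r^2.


(x+ 12)^2 + (y-6)^2 = 9^2
D = -2h = 24, E = -2k = -12
F = h^2+k^2-r^2 = 144+36-81 = 99

x^2 + y^2 + 24x - 12y + 99 = 0


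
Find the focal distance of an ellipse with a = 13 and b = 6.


c^2 = 13^2 - 6^2 = 169 - 36 = 133
c = sqrt(133) = 11.5326

c = 11.5326


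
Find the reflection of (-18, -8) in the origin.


Reflection rule for origin: (-x, -y)
(-18, -8) -> (18, 8)

(18, 8)


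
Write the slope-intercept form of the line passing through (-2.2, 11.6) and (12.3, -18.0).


m = (-29.6)/(14.5) = -2.0414
b = y1 - m*x1 = 11.6 - (-29.6*(-2.2))/(14.5) = 11.6 - 4.4910 = 7.1090

y = -2.0414x + 7.1090


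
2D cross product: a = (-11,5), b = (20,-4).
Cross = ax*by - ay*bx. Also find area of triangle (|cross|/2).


cross = -11*(-4) - 5*20 = 44 - 100 = -56
Triangle area = |-56|/2 = 56/2 = 28.0000

cross = -56, triangle area = 28.0000


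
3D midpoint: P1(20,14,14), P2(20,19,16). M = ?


Mx = (20+20)/2 = 20.0000
My = (14+19)/2 = 16.5000
Mz = (14+16)/2 = 15.0000

M = (20.0000, 16.5000, 15.0000)


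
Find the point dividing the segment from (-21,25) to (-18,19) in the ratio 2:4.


Px = (2*(-18) + 4*(-21))/6 = -120/6 = -20.0000
Py = (2*19 + 4*25)/6 = 138/6 = 23.0000

P = (-20.0000, 23.0000)


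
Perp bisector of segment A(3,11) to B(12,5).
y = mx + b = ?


Midpoint = (7.5, 8)
Slope of AB = dy/dx = -6/9 = -0.6667
Perp slope = -dx/dy = 9/6 = 1.5000
b = My - (perp slope)*Mx = 8 + (9*7.5)/(-6) = 8 - 11.2500 = -3.2500

y = 1.5000x - 3.2500


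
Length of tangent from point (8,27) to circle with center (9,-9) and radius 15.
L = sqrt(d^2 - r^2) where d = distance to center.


d = sqrt((8-9)^2 + (27+ 9)^2) = sqrt(1+1296) = 36.0139
L = sqrt(1297.0000 - 225) = sqrt(1072.0000) = 32.7414

32.7414


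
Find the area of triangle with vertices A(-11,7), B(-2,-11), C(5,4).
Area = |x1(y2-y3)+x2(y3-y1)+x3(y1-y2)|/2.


-11*(-11-4) = 165
-2*(4-7) = 6
5*(7+ 11) = 90
sum = 261
Area = |261|/2 = 130.5000

130.5000 sq units


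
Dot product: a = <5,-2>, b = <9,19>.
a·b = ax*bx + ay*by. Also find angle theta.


a·b = 5*9 - 2*19 = 45 - 38 = 7
|a| = sqrt(25+4) = 5.3852
|b| = sqrt(81+361) = 21.0238
cos(theta) = 7/(sqrt(29)*sqrt(442)) = 7/sqrt(12818) = 0.061828
theta = arccos(7/sqrt(12818)) = 86.4552 degrees

a·b = 7, theta = 86.4552 deg


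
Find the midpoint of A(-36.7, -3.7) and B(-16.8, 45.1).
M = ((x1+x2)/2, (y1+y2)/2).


Mx = (-36.7 - 16.8)/2 = -53.5/2 = -26.7500
My = (-3.7 + 45.1)/2 = 41.4/2 = 20.7000

(-26.7500, 20.7000)


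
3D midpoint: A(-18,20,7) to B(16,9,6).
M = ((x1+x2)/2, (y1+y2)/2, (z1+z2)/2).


Mx = (-18+16)/2 = -1.0000
My = (20+9)/2 = 14.5000
Mz = (7+6)/2 = 6.5000

M = (-1.0000, 14.5000, 6.5000)


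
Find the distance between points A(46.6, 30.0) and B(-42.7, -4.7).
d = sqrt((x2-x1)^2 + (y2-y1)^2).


dx = -42.7 - 46.6 = -89.3
dy = -4.7 - 30.0 = -34.7
d = sqrt(7974.49 + 1204.09) = sqrt(9178.58) = 95.8049

95.8049


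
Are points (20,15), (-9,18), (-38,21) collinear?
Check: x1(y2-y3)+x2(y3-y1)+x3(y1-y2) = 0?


20*(18-21) - 9*(21-15) - 38*(15-18)
= -60 - 54 + 114 = 0

Yes, collinear (determinant = 0)


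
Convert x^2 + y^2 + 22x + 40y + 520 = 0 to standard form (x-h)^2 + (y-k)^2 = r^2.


h = -D/2 = -22/2 = -11
k = -E/2 = -40/2 = -20
r^2 = h^2 + k^2 - F = 121 + 400 - 520 = 1
r = 1

Center (-11, -20), radius = 1


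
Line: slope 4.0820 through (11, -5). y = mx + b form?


y + 5 = 4.0820(x - 11)
y = 4.0820x - 5 - 4.0820*11
y = 4.0820x - 49.9020

y = 4.0820x - 49.9020


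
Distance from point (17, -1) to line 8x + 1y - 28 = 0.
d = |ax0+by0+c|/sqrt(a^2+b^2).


|8*17 + 1*(-1) - 28| = |107| = 107
sqrt(64 + 1) = sqrt(65) = 8.0623
d = 107/sqrt(65) = 13.2717

13.2717


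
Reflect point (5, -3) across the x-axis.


Reflection rule for x-axis: (x, -y)
(5, -3) -> (5, 3)

(5, 3)


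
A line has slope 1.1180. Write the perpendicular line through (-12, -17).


Perpendicular slope = -1/m1 = -1/1.1180 = -0.8945
b2 = y0 - m2*x0 = -17 - 12/1.1180 = -17 - 10.7335 = -27.7335

y = -0.8945x - 27.7335


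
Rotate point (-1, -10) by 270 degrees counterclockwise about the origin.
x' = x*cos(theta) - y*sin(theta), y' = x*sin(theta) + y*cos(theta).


cos(270) = 0, sin(270) = -1
x' = -1*0 + 10*(-1) = -10
y' = -1*(-1) - 10*0 = 1

(-10, 1)


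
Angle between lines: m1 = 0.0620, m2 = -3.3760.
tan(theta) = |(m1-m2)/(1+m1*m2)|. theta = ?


m1-m2 = 3.438
1+m1*m2 = 0.790688
tan(theta) = |3.438/0.790688| = 4.348112
theta = arctan(|3.438/0.790688|) = 77.0481 degrees (acute angle)

77.0481 degrees


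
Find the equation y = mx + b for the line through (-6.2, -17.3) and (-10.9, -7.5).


m = (9.8)/(-4.7) = -2.0851
b = y1 - m*x1 = -17.3 - (9.8*(-6.2))/(-4.7) = -17.3 - 12.9277 = -30.2277

y = -2.0851x - 30.2277


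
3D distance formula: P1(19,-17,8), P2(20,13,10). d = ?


dx=1, dy=30, dz=2
d = sqrt(1+900+4) = sqrt(905) = 30.0832

30.0832


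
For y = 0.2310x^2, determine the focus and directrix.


a = 0.2310
1/(4a) = 1.0823
Focus = (0, 1.0823)
Directrix: y = -1.0823

Focus = (0, 1.0823), Directrix: y = -1.0823


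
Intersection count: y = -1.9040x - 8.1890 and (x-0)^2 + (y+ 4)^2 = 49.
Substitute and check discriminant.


Substitute y = -1.9040x - 8.1890: (x-0)^2 + (-1.9040x- 8.1890+ 4)^2 = 49
Expand to Ax^2 + Bx + C = 0, where b-k = -4.189
A = 1+m^2 = 4.625216
B = 2(m(b-k) - h) = 2(-1.9040*(-4.189) - 0) = 15.951712
C = h^2 + (b-k)^2 - r^2 = 0 + 17.547721 - 49 = -31.452279
disc = B^2-4AC = 254.4571 + 581.8943 = 836.3514
disc > 0

2 intersection points


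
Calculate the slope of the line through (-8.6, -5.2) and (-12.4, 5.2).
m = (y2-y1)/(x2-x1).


dy = 5.2 + 5.2 = 10.4
dx = -12.4 + 8.6 = -3.8
m = 10.4/(-3.8) = -2.7368

m = -2.7368


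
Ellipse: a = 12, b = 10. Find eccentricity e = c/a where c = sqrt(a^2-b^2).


c = sqrt(144-100) = sqrt(44) = 6.6332
e = c/a = sqrt(44)/12 = 0.5528

e = 0.5528


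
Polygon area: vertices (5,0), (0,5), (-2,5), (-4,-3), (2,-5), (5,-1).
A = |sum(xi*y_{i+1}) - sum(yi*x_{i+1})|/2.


sum(xi*y_{i+1}) = 5*5 + 0*5 - 2*(-3) - 4*(-5) + 2*(-1) + 5*0 = 49
sum(yi*x_{i+1}) = 0*0 + 5*(-2) + 5*(-4) - 3*2 - 5*5 - 1*5 = -66
Area = |49 + 66|/2 = 115/2 = 57.5000

57.5000 sq units


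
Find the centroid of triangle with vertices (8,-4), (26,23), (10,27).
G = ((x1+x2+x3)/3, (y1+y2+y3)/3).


Gx = (8+26+10)/3 = 44/3 = 14.6667
Gy = (-4+23+27)/3 = 46/3 = 15.3333

G = (14.6667, 15.3333)


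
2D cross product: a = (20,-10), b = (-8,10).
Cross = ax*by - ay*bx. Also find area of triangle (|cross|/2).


cross = 20*10 + 10*(-8) = 200 - 80 = 120
Triangle area = |120|/2 = 120/2 = 60.0000

cross = 120, triangle area = 60.0000


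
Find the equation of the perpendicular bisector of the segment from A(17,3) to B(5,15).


Midpoint = (11, 9)
Slope of AB = dy/dx = 12/(-12) = -1.0000
Perp slope = -dx/dy = 12/12 = 1.0000
b = My - (perp slope)*Mx = 9 + (-12*11)/12 = 9 - 11.0000 = -2.0000

y = 1.0000x - 2.0000


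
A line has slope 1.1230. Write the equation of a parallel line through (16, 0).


Parallel lines have equal slopes.
m2 = 1.1230
b2 = 0 - 1.1230*16 = -17.9680

y = 1.1230x - 17.9680


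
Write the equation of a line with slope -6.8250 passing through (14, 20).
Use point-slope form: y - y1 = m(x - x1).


y - 20 = -6.8250(x - 14)
y = -6.8250x + 20 + 6.8250*14
y = -6.8250x + 115.5500

y = -6.8250x + 115.5500


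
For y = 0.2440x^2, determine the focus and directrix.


a = 0.2440
1/(4a) = 1.0246
Focus = (0, 1.0246)
Directrix: y = -1.0246

Focus = (0, 1.0246), Directrix: y = -1.0246


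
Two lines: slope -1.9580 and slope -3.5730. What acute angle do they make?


m1-m2 = 1.615
1+m1*m2 = 7.995934
tan(theta) = |1.615/7.995934| = 0.201978
theta = arctan(|1.615/7.995934|) = 11.4188 degrees (acute angle)

11.4188 degrees


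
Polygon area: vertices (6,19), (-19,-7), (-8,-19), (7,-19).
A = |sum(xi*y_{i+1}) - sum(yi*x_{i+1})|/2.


sum(xi*y_{i+1}) = 6*(-7) - 19*(-19) - 8*(-19) + 7*19 = 604
sum(yi*x_{i+1}) = 19*(-19) - 7*(-8) - 19*7 - 19*6 = -552
Area = |604 + 552|/2 = 1156/2 = 578.0000

578.0000 sq units


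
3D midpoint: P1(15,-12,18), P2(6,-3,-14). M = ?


Mx = (15+6)/2 = 10.5000
My = (-12- 3)/2 = -7.5000
Mz = (18- 14)/2 = 2.0000

M = (10.5000, -7.5000, 2.0000)


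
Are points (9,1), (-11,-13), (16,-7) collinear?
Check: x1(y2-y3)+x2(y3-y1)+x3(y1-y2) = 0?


9*(-13+ 7) - 11*(-7-1) + 16*(1+ 13)
= -54 + 88 + 224 = 258

No, not collinear (determinant = 258)


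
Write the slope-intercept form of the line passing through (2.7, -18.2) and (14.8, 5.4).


m = (23.6)/(12.1) = 1.9504
b = y1 - m*x1 = -18.2 - (23.6*2.7)/(12.1) = -18.2 - 5.2661 = -23.4661

y = 1.9504x - 23.4661


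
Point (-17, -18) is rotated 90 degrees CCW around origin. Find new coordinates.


cos(90) = 0, sin(90) = 1
x' = -17*0 + 18*1 = 18
y' = -17*1 - 18*0 = -17

(18, -17)


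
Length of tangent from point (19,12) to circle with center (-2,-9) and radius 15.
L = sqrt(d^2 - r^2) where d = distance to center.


d = sqrt((19+ 2)^2 + (12+ 9)^2) = sqrt(441+441) = 29.6985
L = sqrt(882.0000 - 225) = sqrt(657.0000) = 25.6320

25.6320


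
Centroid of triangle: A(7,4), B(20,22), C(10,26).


Gx = (7+20+10)/3 = 37/3 = 12.3333
Gy = (4+22+26)/3 = 52/3 = 17.3333

G = (12.3333, 17.3333)


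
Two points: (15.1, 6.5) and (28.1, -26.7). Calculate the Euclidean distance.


dx = 28.1 - 15.1 = 13
dy = -26.7 - 6.5 = -33.2
d = sqrt(169 + 1102.24) = sqrt(1271.24) = 35.6545

35.6545


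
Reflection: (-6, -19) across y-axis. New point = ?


Reflection rule for y-axis: (-x, y)
(-6, -19) -> (6, -19)

(6, -19)


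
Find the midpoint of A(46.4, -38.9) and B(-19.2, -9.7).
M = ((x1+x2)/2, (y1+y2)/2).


Mx = (46.4 - 19.2)/2 = 27.2/2 = 13.6000
My = (-38.9 - 9.7)/2 = -48.6/2 = -24.3000

(13.6000, -24.3000)


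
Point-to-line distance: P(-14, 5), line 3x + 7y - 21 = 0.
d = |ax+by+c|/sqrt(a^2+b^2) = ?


|3*(-14) + 7*5 - 21| = |-28| = 28
sqrt(9 + 49) = sqrt(58) = 7.6158
d = 28/sqrt(58) = 3.6766

3.6766


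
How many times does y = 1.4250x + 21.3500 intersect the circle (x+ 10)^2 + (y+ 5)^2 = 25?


Substitute y = 1.4250x + 21.3500: (x+ 10)^2 + (1.4250x+21.3500+ 5)^2 = 25
Expand to Ax^2 + Bx + C = 0, where b-k = 26.35
A = 1+m^2 = 3.030625
B = 2(m(b-k) - h) = 2(1.4250*26.35 + 10) = 95.0975
C = h^2 + (b-k)^2 - r^2 = 100 + 694.3225 - 25 = 769.3225
disc = B^2-4AC = 9043.5345 - 9326.1120 = -282.5775
disc < 0

0 intersection points


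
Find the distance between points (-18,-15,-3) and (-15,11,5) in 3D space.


dx=3, dy=26, dz=8
d = sqrt(9+676+64) = sqrt(749) = 27.3679

27.3679


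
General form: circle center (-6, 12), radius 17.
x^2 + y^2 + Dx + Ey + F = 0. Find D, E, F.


(x+ 6)^2 + (y-12)^2 = 17^2
D = -2h = 12, E = -2k = -24
F = h^2+k^2-r^2 = 36+144-289 = -109

D = 12, E = -24, F = -109


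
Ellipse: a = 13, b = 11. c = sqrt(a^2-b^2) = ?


c^2 = 13^2 - 11^2 = 169 - 121 = 48
c = sqrt(48) = 6.9282

c = 6.9282


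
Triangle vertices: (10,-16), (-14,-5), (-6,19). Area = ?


10*(-5-19) = -240
-14*(19+ 16) = -490
-6*(-16+ 5) = 66
sum = -664
Area = |-664|/2 = 332.0000

332.0000 sq units


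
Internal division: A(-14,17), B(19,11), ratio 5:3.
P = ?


Px = (5*19 + 3*(-14))/8 = 53/8 = 6.6250
Py = (5*11 + 3*17)/8 = 106/8 = 13.2500

P = (6.6250, 13.2500)


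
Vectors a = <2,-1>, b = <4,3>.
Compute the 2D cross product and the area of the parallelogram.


cross = 2*3 + 1*4 = 6 + 4 = 10
Parallelogram area = |10| = 10

cross = 10, parallelogram area = 10


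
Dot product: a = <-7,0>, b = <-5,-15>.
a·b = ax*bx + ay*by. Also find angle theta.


a·b = -7*(-5) + 0*(-15) = 35 + 0 = 35
|a| = sqrt(49+0) = 7.0000
|b| = sqrt(25+225) = 15.8114
cos(theta) = 35/(sqrt(49)*sqrt(250)) = 35/sqrt(12250) = 0.316228
theta = arccos(35/sqrt(12250)) = 71.5651 degrees

a·b = 35, theta = 71.5651 deg


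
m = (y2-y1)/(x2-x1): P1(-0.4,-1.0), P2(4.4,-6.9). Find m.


dy = -6.9 + 1.0 = -5.9
dx = 4.4 + 0.4 = 4.8
m = -5.9/4.8 = -1.2292

m = -1.2292


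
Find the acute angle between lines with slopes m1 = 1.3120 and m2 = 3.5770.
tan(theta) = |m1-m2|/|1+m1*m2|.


m1-m2 = -2.265
1+m1*m2 = 5.693024
tan(theta) = |-2.265/5.693024| = 0.397855
theta = arctan(|-2.265/5.693024|) = 21.6954 degrees (acute angle)

21.6954 degrees


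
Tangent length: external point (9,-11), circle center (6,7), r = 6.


d = sqrt((9-6)^2 + (-11-7)^2) = sqrt(9+324) = 18.2483
L = sqrt(333.0000 - 36) = sqrt(297.0000) = 17.2337

17.2337


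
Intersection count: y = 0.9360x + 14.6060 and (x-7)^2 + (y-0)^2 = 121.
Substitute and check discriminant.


Substitute y = 0.9360x + 14.6060: (x-7)^2 + (0.9360x+14.6060-0)^2 = 121
Expand to Ax^2 + Bx + C = 0, where b-k = 14.606
A = 1+m^2 = 1.876096
B = 2(m(b-k) - h) = 2(0.9360*14.606 - 7) = 13.342432
C = h^2 + (b-k)^2 - r^2 = 49 + 213.335236 - 121 = 141.335236
disc = B^2-4AC = 178.0205 - 1060.6339 = -882.6134
disc < 0

0 intersection points


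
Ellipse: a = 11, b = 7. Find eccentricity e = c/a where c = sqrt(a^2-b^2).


c = sqrt(121-49) = sqrt(72) = 8.4853
e = c/a = sqrt(72)/11 = 0.7714

e = 0.7714


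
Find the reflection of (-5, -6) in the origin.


Reflection rule for origin: (-x, -y)
(-5, -6) -> (5, 6)

(5, 6)


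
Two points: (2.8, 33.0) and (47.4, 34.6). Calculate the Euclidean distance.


dx = 47.4 - 2.8 = 44.6
dy = 34.6 - 33.0 = 1.6
d = sqrt(1989.16 + 2.56) = sqrt(1991.72) = 44.6287

44.6287


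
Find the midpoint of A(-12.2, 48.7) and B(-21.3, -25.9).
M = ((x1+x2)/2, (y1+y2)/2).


Mx = (-12.2 - 21.3)/2 = -33.5/2 = -16.7500
My = (48.7 - 25.9)/2 = 22.8/2 = 11.4000

(-16.7500, 11.4000)


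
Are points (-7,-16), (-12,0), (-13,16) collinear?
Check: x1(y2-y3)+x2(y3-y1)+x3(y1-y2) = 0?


-7*(0-16) - 12*(16+ 16) - 13*(-16-0)
= 112 - 384 + 208 = -64

No, not collinear (determinant = -64)


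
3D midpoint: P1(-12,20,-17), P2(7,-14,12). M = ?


Mx = (-12+7)/2 = -2.5000
My = (20- 14)/2 = 3.0000
Mz = (-17+12)/2 = -2.5000

M = (-2.5000, 3.0000, -2.5000)


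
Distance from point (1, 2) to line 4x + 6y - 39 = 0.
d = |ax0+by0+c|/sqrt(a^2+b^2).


|4*1 + 6*2 - 39| = |-23| = 23
sqrt(16 + 36) = sqrt(52) = 7.2111
d = 23/sqrt(52) = 3.1895

3.1895


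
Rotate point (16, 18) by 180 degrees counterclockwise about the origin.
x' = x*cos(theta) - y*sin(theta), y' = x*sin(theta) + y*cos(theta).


cos(180) = -1, sin(180) = 0
x' = 16*(-1) - 18*0 = -16
y' = 16*0 + 18*(-1) = -18

(-16, -18)


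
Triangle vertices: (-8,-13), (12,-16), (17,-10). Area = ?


-8*(-16+ 10) = 48
12*(-10+ 13) = 36
17*(-13+ 16) = 51
sum = 135
Area = |135|/2 = 67.5000

67.5000 sq units


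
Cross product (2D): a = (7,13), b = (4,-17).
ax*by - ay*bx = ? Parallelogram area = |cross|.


cross = 7*(-17) - 13*4 = -119 - 52 = -171
Parallelogram area = |-171| = 171

cross = -171, parallelogram area = 171


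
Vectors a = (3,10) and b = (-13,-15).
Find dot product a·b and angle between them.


a·b = 3*(-13) + 10*(-15) = -39 - 150 = -189
|a| = sqrt(9+100) = 10.4403
|b| = sqrt(169+225) = 19.8494
cos(theta) = -189/(sqrt(109)*sqrt(394)) = -189/sqrt(42946) = -0.912012
theta = arccos(-189/sqrt(42946)) = 155.7849 degrees

a·b = -189, theta = 155.7849 deg


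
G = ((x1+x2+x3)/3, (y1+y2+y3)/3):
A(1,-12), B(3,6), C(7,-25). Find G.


Gx = (1+3+7)/3 = 11/3 = 3.6667
Gy = (-12+6- 25)/3 = -31/3 = -10.3333

G = (3.6667, -10.3333)


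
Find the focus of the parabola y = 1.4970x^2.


a = 1.4970
4a = 5.9880
focus = (0, 1/5.9880) = (0, 0.1670)

Focus = (0, 0.1670)


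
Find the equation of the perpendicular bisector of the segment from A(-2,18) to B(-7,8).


Midpoint = (-4.5, 13)
Slope of AB = dy/dx = -10/(-5) = 2.0000
Perp slope = -dx/dy = -5/10 = -0.5000
b = My - (perp slope)*Mx = 13 + (-5*(-4.5))/(-10) = 13 - 2.2500 = 10.7500

y = -0.5000x + 10.7500


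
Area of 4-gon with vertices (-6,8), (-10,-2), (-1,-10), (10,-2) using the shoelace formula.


sum(xi*y_{i+1}) = -6*(-2) - 10*(-10) - 1*(-2) + 10*8 = 194
sum(yi*x_{i+1}) = 8*(-10) - 2*(-1) - 10*10 - 2*(-6) = -166
Area = |194 + 166|/2 = 360/2 = 180.0000

180.0000 sq units


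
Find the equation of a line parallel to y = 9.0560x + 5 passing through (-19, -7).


Parallel lines have equal slopes.
m2 = 9.0560
b2 = -7 - 9.0560*(-19) = 165.0640

y = 9.0560x + 165.0640


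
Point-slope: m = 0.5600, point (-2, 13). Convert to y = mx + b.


y - 13 = 0.5600(x + 2)
y = 0.5600x + 13 - 0.5600*(-2)
y = 0.5600x + 14.1200

y = 0.5600x + 14.1200


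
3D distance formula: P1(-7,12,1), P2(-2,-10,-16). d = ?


dx=5, dy=-22, dz=-17
d = sqrt(25+484+289) = sqrt(798) = 28.2489

28.2489


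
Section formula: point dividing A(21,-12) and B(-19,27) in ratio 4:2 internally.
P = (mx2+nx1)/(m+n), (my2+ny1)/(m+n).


Px = (4*(-19) + 2*21)/6 = -34/6 = -5.6667
Py = (4*27 + 2*(-12))/6 = 84/6 = 14.0000

P = (-5.6667, 14.0000)


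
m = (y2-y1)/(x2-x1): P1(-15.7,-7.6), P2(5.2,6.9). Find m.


dy = 6.9 + 7.6 = 14.5
dx = 5.2 + 15.7 = 20.9
m = 14.5/20.9 = 0.6938

m = 0.6938


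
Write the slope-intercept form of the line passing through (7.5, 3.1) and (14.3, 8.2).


m = (5.1)/(6.8) = 0.7500
b = y1 - m*x1 = 3.1 - (5.1*7.5)/(6.8) = 3.1 - 5.6250 = -2.5250

y = 0.7500x - 2.5250


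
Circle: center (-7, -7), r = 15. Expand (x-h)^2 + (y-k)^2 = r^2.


(x+ 7)^2 + (y+ 7)^2 = 15^2
D = -2h = 14, E = -2k = 14
F = h^2+k^2-r^2 = 49+49-225 = -127

x^2 + y^2 + 14x + 14y - 127 = 0


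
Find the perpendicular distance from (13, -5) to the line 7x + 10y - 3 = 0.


|7*13 + 10*(-5) - 3| = |38| = 38
sqrt(49 + 100) = sqrt(149) = 12.2066
d = 38/sqrt(149) = 3.1131

3.1131


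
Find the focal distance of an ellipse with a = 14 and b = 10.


c^2 = 14^2 - 10^2 = 196 - 100 = 96
c = sqrt(96) = 9.7980

c = 9.7980


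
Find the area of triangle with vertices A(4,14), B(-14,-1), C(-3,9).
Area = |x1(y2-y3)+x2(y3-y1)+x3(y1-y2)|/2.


4*(-1-9) = -40
-14*(9-14) = 70
-3*(14+ 1) = -45
sum = -15
Area = |-15|/2 = 7.5000

7.5000 sq units


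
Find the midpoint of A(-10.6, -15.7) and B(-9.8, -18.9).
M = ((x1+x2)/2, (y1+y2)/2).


Mx = (-10.6 - 9.8)/2 = -20.4/2 = -10.2000
My = (-15.7 - 18.9)/2 = -34.6/2 = -17.3000

(-10.2000, -17.3000)


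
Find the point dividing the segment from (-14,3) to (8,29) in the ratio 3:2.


Px = (3*8 + 2*(-14))/5 = -4/5 = -0.8000
Py = (3*29 + 2*3)/5 = 93/5 = 18.6000

P = (-0.8000, 18.6000)


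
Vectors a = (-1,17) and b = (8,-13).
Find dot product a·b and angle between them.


a·b = -1*8 + 17*(-13) = -8 - 221 = -229
|a| = sqrt(1+289) = 17.0294
|b| = sqrt(64+169) = 15.2643
cos(theta) = -229/(sqrt(290)*sqrt(233)) = -229/sqrt(67570) = -0.880965
theta = arccos(-229/sqrt(67570)) = 151.7590 degrees

a·b = -229, theta = 151.7590 deg


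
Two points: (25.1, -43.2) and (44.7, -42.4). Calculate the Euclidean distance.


dx = 44.7 - 25.1 = 19.6
dy = -42.4 + 43.2 = 0.8
d = sqrt(384.16 + 0.64) = sqrt(384.8) = 19.6163

19.6163


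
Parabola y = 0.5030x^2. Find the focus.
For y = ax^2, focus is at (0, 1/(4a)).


a = 0.5030
4a = 2.0120
focus = (0, 1/2.0120) = (0, 0.4970)

Focus = (0, 0.4970)


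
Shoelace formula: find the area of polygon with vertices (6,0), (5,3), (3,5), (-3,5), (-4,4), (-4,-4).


sum(xi*y_{i+1}) = 6*3 + 5*5 + 3*5 - 3*4 - 4*(-4) - 4*0 = 62
sum(yi*x_{i+1}) = 0*5 + 3*3 + 5*(-3) + 5*(-4) + 4*(-4) - 4*6 = -66
Area = |62 + 66|/2 = 128/2 = 64.0000

64.0000 sq units


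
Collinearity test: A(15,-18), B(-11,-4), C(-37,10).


15*(-4-10) - 11*(10+ 18) - 37*(-18+ 4)
= -210 - 308 + 518 = 0

Yes, collinear (determinant = 0)


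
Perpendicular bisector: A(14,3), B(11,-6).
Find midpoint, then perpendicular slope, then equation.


Midpoint = (12.5, -1.5)
Slope of AB = dy/dx = -9/(-3) = 3.0000
Perp slope = -dx/dy = -3/9 = -0.3333
b = My - (perp slope)*Mx = -1.5 + (-3*12.5)/(-9) = -1.5 + 4.1667 = 2.6667

y = -0.3333x + 2.6667


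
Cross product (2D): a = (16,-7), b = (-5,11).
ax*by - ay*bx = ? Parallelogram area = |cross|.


cross = 16*11 + 7*(-5) = 176 - 35 = 141
Parallelogram area = |141| = 141

cross = 141, parallelogram area = 141


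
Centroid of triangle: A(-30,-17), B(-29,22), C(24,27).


Gx = (-30- 29+24)/3 = -35/3 = -11.6667
Gy = (-17+22+27)/3 = 32/3 = 10.6667

G = (-11.6667, 10.6667)


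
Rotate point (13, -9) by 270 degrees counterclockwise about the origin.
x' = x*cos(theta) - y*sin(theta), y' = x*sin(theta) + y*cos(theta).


cos(270) = 0, sin(270) = -1
x' = 13*0 + 9*(-1) = -9
y' = 13*(-1) - 9*0 = -13

(-9, -13)


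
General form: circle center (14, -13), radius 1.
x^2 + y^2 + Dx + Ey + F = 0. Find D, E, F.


(x-14)^2 + (y+ 13)^2 = 1^2
D = -2h = -28, E = -2k = 26
F = h^2+k^2-r^2 = 196+169-1 = 364

D = -28, E = 26, F = 364


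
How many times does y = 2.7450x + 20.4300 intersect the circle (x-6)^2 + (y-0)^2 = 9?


Substitute y = 2.7450x + 20.4300: (x-6)^2 + (2.7450x+20.4300-0)^2 = 9
Expand to Ax^2 + Bx + C = 0, where b-k = 20.43
A = 1+m^2 = 8.535025
B = 2(m(b-k) - h) = 2(2.7450*20.43 - 6) = 100.1607
C = h^2 + (b-k)^2 - r^2 = 36 + 417.3849 - 9 = 444.3849
disc = B^2-4AC = 10032.1658 - 15171.3449 = -5139.1791
disc < 0

0 intersection points


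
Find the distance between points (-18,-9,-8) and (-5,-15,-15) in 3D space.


dx=13, dy=-6, dz=-7
d = sqrt(169+36+49) = sqrt(254) = 15.9374

15.9374


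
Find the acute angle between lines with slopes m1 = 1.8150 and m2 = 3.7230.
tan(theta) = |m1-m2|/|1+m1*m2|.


m1-m2 = -1.908
1+m1*m2 = 7.757245
tan(theta) = |-1.908/7.757245| = 0.245964
theta = arctan(|-1.908/7.757245|) = 13.8184 degrees (acute angle)

13.8184 degrees


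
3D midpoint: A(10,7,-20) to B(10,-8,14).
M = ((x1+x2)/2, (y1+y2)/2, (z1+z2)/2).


Mx = (10+10)/2 = 10.0000
My = (7- 8)/2 = -0.5000
Mz = (-20+14)/2 = -3.0000

M = (10.0000, -0.5000, -3.0000)


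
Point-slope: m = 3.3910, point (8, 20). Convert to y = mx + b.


y - 20 = 3.3910(x - 8)
y = 3.3910x + 20 - 3.3910*8
y = 3.3910x - 7.1280

y = 3.3910x - 7.1280


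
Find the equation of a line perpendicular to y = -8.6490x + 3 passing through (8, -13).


Perpendicular slope = -1/m1 = -1/(-8.6490) = 0.1156
b2 = y0 - m2*x0 = -13 + 8/(-8.6490) = -13 - 0.9250 = -13.9250

y = 0.1156x - 13.9250


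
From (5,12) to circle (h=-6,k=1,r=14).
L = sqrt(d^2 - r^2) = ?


d = sqrt((5+ 6)^2 + (12-1)^2) = sqrt(121+121) = 15.5563
L = sqrt(242.0000 - 196) = sqrt(46.0000) = 6.7823

6.7823


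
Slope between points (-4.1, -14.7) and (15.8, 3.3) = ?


dy = 3.3 + 14.7 = 18.0
dx = 15.8 + 4.1 = 19.9
m = 18.0/19.9 = 0.9045

m = 0.9045


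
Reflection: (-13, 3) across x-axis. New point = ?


Reflection rule for x-axis: (x, -y)
(-13, 3) -> (-13, -3)

(-13, -3)


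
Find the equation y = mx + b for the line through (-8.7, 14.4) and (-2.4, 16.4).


m = (2)/(6.3) = 0.3175
b = y1 - m*x1 = 14.4 - (2*(-8.7))/(6.3) = 14.4 + 2.7619 = 17.1619

y = 0.3175x + 17.1619


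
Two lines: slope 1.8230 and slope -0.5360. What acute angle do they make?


m1-m2 = 2.359
1+m1*m2 = 0.022872
tan(theta) = |2.359/0.022872| = 103.139210
theta = arctan(|2.359/0.022872|) = 89.4445 degrees (acute angle)

89.4445 degrees


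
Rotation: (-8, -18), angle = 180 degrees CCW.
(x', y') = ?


cos(180) = -1, sin(180) = 0
x' = -8*(-1) + 18*0 = 8
y' = -8*0 - 18*(-1) = 18

(8, 18)


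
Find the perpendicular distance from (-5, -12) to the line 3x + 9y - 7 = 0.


|3*(-5) + 9*(-12) - 7| = |-130| = 130
sqrt(9 + 81) = sqrt(90) = 9.4868
d = 130/sqrt(90) = 13.7032

13.7032


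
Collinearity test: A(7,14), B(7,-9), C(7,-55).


7*(-9+ 55) + 7*(-55-14) + 7*(14+ 9)
= 322 - 483 + 161 = 0

Yes, collinear (determinant = 0)


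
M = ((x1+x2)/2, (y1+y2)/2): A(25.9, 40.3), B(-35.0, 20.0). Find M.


Mx = (25.9 - 35.0)/2 = -9.1/2 = -4.5500
My = (40.3 + 20.0)/2 = 60.3/2 = 30.1500

(-4.5500, 30.1500)


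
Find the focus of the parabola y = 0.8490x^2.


a = 0.8490
4a = 3.3960
focus = (0, 1/3.3960) = (0, 0.2945)

Focus = (0, 0.2945)


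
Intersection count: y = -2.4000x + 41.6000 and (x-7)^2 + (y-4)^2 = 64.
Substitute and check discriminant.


Substitute y = -2.4000x + 41.6000: (x-7)^2 + (-2.4000x+41.6000-4)^2 = 64
Expand to Ax^2 + Bx + C = 0, where b-k = 37.6
A = 1+m^2 = 6.76
B = 2(m(b-k) - h) = 2(-2.4000*37.6 - 7) = -194.48
C = h^2 + (b-k)^2 - r^2 = 49 + 1413.76 - 64 = 1398.76
disc = B^2-4AC = 37822.4704 - 37822.4704 = 0
disc = 0

1 intersection point (tangent)


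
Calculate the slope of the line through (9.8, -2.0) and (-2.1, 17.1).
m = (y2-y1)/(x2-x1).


dy = 17.1 + 2.0 = 19.1
dx = -2.1 - 9.8 = -11.9
m = 19.1/(-11.9) = -1.6050

m = -1.6050


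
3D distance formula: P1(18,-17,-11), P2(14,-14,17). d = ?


dx=-4, dy=3, dz=28
d = sqrt(16+9+784) = sqrt(809) = 28.4429

28.4429


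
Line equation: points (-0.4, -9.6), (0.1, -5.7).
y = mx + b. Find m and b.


m = (3.9)/(0.5) = 7.8000
b = y1 - m*x1 = -9.6 - (3.9*(-0.4))/(0.5) = -9.6 + 3.1200 = -6.4800

y = 7.8000x - 6.4800


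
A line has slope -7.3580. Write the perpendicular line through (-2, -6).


Perpendicular slope = -1/m1 = -1/(-7.3580) = 0.1359
b2 = y0 - m2*x0 = -6 - 2/(-7.3580) = -6 + 0.2718 = -5.7282

y = 0.1359x - 5.7282


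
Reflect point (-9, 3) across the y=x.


Reflection rule for y=x: (y, x)
(-9, 3) -> (3, -9)

(3, -9)


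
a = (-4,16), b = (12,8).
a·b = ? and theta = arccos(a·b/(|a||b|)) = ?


a·b = -4*12 + 16*8 = -48 + 128 = 80
|a| = sqrt(16+256) = 16.4924
|b| = sqrt(144+64) = 14.4222
cos(theta) = 80/(sqrt(272)*sqrt(208)) = 80/sqrt(56576) = 0.336336
theta = arccos(80/sqrt(56576)) = 70.3462 degrees

a·b = 80, theta = 70.3462 deg


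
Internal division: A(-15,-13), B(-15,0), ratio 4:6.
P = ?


Px = (4*(-15) + 6*(-15))/10 = -150/10 = -15.0000
Py = (4*0 + 6*(-13))/10 = -78/10 = -7.8000

P = (-15.0000, -7.8000)


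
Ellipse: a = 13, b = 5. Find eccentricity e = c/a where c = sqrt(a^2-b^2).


c = sqrt(169-25) = sqrt(144) = 12.0000
e = c/a = 12/13 = 0.9231

e = 0.9231


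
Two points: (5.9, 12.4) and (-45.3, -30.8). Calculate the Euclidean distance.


dx = -45.3 - 5.9 = -51.2
dy = -30.8 - 12.4 = -43.2
d = sqrt(2621.44 + 1866.24) = sqrt(4487.68) = 66.9901

66.9901


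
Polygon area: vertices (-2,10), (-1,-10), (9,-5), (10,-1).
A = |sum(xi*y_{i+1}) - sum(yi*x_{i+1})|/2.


sum(xi*y_{i+1}) = -2*(-10) - 1*(-5) + 9*(-1) + 10*10 = 116
sum(yi*x_{i+1}) = 10*(-1) - 10*9 - 5*10 - 1*(-2) = -148
Area = |116 + 148|/2 = 264/2 = 132.0000

132.0000 sq units


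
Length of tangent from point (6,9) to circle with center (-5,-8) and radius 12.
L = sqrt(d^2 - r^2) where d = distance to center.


d = sqrt((6+ 5)^2 + (9+ 8)^2) = sqrt(121+289) = 20.2485
L = sqrt(410.0000 - 144) = sqrt(266.0000) = 16.3095

16.3095


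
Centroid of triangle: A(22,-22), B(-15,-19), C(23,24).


Gx = (22- 15+23)/3 = 30/3 = 10.0000
Gy = (-22- 19+24)/3 = -17/3 = -5.6667

G = (10.0000, -5.6667)


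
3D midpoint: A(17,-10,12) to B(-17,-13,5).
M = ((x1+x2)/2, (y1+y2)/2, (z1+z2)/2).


Mx = (17- 17)/2 = 0
My = (-10- 13)/2 = -11.5000
Mz = (12+5)/2 = 8.5000

M = (0, -11.5000, 8.5000)


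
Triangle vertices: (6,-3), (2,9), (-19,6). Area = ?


6*(9-6) = 18
2*(6+ 3) = 18
-19*(-3-9) = 228
sum = 264
Area = |264|/2 = 132.0000

132.0000 sq units


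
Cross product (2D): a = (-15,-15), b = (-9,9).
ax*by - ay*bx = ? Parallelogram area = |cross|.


cross = -15*9 + 15*(-9) = -135 - 135 = -270
Parallelogram area = |-270| = 270

cross = -270, parallelogram area = 270


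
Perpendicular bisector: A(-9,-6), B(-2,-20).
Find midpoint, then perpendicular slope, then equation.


Midpoint = (-5.5, -13)
Slope of AB = dy/dx = -14/7 = -2.0000
Perp slope = -dx/dy = 7/14 = 0.5000
b = My - (perp slope)*Mx = -13 + (7*(-5.5))/(-14) = -13 + 2.7500 = -10.2500

y = 0.5000x - 10.2500


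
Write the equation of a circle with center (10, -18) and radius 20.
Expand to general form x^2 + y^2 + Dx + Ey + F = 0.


(x-10)^2 + (y+ 18)^2 = 20^2
D = -2h = -20, E = -2k = 36
F = h^2+k^2-r^2 = 100+324-400 = 24

x^2 + y^2 - 20x + 36y + 24 = 0


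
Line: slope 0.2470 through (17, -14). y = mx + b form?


y + 14 = 0.2470(x - 17)
y = 0.2470x - 14 - 0.2470*17
y = 0.2470x - 18.1990

y = 0.2470x - 18.1990


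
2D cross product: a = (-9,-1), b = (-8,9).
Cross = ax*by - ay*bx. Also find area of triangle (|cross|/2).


cross = -9*9 + 1*(-8) = -81 - 8 = -89
Triangle area = |-89|/2 = 89/2 = 44.5000

cross = -89, triangle area = 44.5000


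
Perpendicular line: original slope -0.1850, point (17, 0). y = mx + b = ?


Perpendicular slope = -1/m1 = -1/(-0.1850) = 5.4054
b2 = y0 - m2*x0 = 0 + 17/(-0.1850) = 0 - 91.8919 = -91.8919

y = 5.4054x - 91.8919


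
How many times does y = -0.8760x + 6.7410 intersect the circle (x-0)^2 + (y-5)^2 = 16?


Substitute y = -0.8760x + 6.7410: (x-0)^2 + (-0.8760x+6.7410-5)^2 = 16
Expand to Ax^2 + Bx + C = 0, where b-k = 1.741
A = 1+m^2 = 1.767376
B = 2(m(b-k) - h) = 2(-0.8760*1.741 - 0) = -3.050232
C = h^2 + (b-k)^2 - r^2 = 0 + 3.031081 - 16 = -12.968919
disc = B^2-4AC = 9.3039 + 91.6838 = 100.9877
disc > 0

2 intersection points


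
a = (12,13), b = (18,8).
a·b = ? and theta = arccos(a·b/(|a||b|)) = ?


a·b = 12*18 + 13*8 = 216 + 104 = 320
|a| = sqrt(144+169) = 17.6918
|b| = sqrt(324+64) = 19.6977
cos(theta) = 320/(sqrt(313)*sqrt(388)) = 320/sqrt(121444) = 0.918252
theta = arccos(320/sqrt(121444)) = 23.3281 degrees

a·b = 320, theta = 23.3281 deg


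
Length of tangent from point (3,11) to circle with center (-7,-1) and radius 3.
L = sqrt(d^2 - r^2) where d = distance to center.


d = sqrt((3+ 7)^2 + (11+ 1)^2) = sqrt(100+144) = 15.6205
L = sqrt(244.0000 - 9) = sqrt(235.0000) = 15.3297

15.3297


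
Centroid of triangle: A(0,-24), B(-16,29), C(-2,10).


Gx = (0- 16- 2)/3 = -18/3 = -6.0000
Gy = (-24+29+10)/3 = 15/3 = 5.0000

G = (-6.0000, 5.0000)


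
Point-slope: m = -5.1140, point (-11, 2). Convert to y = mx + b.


y - 2 = -5.1140(x + 11)
y = -5.1140x + 2 + 5.1140*(-11)
y = -5.1140x - 54.2540

y = -5.1140x - 54.2540


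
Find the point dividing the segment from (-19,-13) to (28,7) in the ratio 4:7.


Px = (4*28 + 7*(-19))/11 = -21/11 = -1.9091
Py = (4*7 + 7*(-13))/11 = -63/11 = -5.7273

P = (-1.9091, -5.7273)


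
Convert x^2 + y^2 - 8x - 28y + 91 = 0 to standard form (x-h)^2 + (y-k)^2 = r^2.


h = -D/2 = 8/2 = 4
k = -E/2 = 28/2 = 14
r^2 = h^2 + k^2 - F = 16 + 196 - 91 = 121
r = 11

Center (4, 14), radius = 11


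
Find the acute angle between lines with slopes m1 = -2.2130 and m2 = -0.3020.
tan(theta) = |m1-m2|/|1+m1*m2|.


m1-m2 = -1.911
1+m1*m2 = 1.668326
tan(theta) = |-1.911/1.668326| = 1.145460
theta = arctan(|-1.911/1.668326|) = 48.8786 degrees (acute angle)

48.8786 degrees


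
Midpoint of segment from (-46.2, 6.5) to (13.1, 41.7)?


Mx = (-46.2 + 13.1)/2 = -33.1/2 = -16.5500
My = (6.5 + 41.7)/2 = 48.2/2 = 24.1000

(-16.5500, 24.1000)


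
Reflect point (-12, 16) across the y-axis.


Reflection rule for y-axis: (-x, y)
(-12, 16) -> (12, 16)

(12, 16)


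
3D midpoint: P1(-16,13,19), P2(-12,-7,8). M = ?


Mx = (-16- 12)/2 = -14.0000
My = (13- 7)/2 = 3.0000
Mz = (19+8)/2 = 13.5000

M = (-14.0000, 3.0000, 13.5000)


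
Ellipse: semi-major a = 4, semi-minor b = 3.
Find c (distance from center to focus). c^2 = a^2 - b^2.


c^2 = 4^2 - 3^2 = 16 - 9 = 7
c = sqrt(7) = 2.6458

c = 2.6458


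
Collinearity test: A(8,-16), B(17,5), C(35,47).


8*(5-47) + 17*(47+ 16) + 35*(-16-5)
= -336 + 1071 - 735 = 0

Yes, collinear (determinant = 0)


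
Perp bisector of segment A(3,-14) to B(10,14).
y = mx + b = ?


Midpoint = (6.5, 0)
Slope of AB = dy/dx = 28/7 = 4.0000
Perp slope = -dx/dy = -7/28 = -0.2500
b = My - (perp slope)*Mx = 0 + (7*6.5)/28 = 0 + 1.6250 = 1.6250

y = -0.2500x + 1.6250


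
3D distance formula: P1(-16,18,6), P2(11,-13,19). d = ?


dx=27, dy=-31, dz=13
d = sqrt(729+961+169) = sqrt(1859) = 43.1161

43.1161


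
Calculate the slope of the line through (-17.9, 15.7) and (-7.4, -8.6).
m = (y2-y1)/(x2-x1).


dy = -8.6 - 15.7 = -24.3
dx = -7.4 + 17.9 = 10.5
m = -24.3/10.5 = -2.3143

m = -2.3143


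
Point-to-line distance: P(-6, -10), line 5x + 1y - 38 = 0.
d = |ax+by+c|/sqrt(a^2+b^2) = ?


|5*(-6) + 1*(-10) - 38| = |-78| = 78
sqrt(25 + 1) = sqrt(26) = 5.0990
d = 78/sqrt(26) = 15.2971

15.2971


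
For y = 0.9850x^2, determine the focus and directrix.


a = 0.9850
1/(4a) = 0.2538
Focus = (0, 0.2538)
Directrix: y = -0.2538

Focus = (0, 0.2538), Directrix: y = -0.2538


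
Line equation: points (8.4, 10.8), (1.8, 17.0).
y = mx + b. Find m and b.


m = (6.2)/(-6.6) = -0.9394
b = y1 - m*x1 = 10.8 - (6.2*8.4)/(-6.6) = 10.8 + 7.8909 = 18.6909

y = -0.9394x + 18.6909


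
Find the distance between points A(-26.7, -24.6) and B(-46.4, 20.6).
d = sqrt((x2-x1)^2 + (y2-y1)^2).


dx = -46.4 + 26.7 = -19.7
dy = 20.6 + 24.6 = 45.2
d = sqrt(388.09 + 2043.04) = sqrt(2431.13) = 49.3065

49.3065


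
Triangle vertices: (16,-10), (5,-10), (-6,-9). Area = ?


16*(-10+ 9) = -16
5*(-9+ 10) = 5
-6*(-10+ 10) = 0
sum = -11
Area = |-11|/2 = 5.5000

5.5000 sq units


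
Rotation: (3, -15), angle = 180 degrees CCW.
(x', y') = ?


cos(180) = -1, sin(180) = 0
x' = 3*(-1) + 15*0 = -3
y' = 3*0 - 15*(-1) = 15

(-3, 15)


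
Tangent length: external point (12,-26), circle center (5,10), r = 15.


d = sqrt((12-5)^2 + (-26-10)^2) = sqrt(49+1296) = 36.6742
L = sqrt(1345.0000 - 225) = sqrt(1120.0000) = 33.4664

33.4664


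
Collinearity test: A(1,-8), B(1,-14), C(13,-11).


1*(-14+ 11) + 1*(-11+ 8) + 13*(-8+ 14)
= -3 - 3 + 78 = 72

No, not collinear (determinant = 72)


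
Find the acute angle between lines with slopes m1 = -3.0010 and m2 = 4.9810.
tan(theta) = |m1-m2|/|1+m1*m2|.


m1-m2 = -7.982
1+m1*m2 = -13.947981
tan(theta) = |-7.982/(-13.947981)| = 0.572269
theta = arctan(|-7.982/(-13.947981)|) = 29.7812 degrees (acute angle)

29.7812 degrees


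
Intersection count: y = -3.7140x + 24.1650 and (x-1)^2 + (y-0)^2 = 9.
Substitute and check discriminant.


Substitute y = -3.7140x + 24.1650: (x-1)^2 + (-3.7140x+24.1650-0)^2 = 9
Expand to Ax^2 + Bx + C = 0, where b-k = 24.165
A = 1+m^2 = 14.793796
B = 2(m(b-k) - h) = 2(-3.7140*24.165 - 1) = -181.49762
C = h^2 + (b-k)^2 - r^2 = 1 + 583.947225 - 9 = 575.947225
disc = B^2-4AC = 32941.3861 - 34081.7830 = -1140.3969
disc < 0

0 intersection points


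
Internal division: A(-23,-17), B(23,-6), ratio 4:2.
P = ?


Px = (4*23 + 2*(-23))/6 = 46/6 = 7.6667
Py = (4*(-6) + 2*(-17))/6 = -58/6 = -9.6667

P = (7.6667, -9.6667)


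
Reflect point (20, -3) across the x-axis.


Reflection rule for x-axis: (x, -y)
(20, -3) -> (20, 3)

(20, 3)


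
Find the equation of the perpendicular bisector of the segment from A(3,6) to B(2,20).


Midpoint = (2.5, 13)
Slope of AB = dy/dx = 14/(-1) = -14.0000
Perp slope = -dx/dy = 1/14 = 0.0714
b = My - (perp slope)*Mx = 13 + (-1*2.5)/14 = 13 - 0.1786 = 12.8214

y = 0.0714x + 12.8214


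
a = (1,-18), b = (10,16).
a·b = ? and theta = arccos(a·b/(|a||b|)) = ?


a·b = 1*10 - 18*16 = 10 - 288 = -278
|a| = sqrt(1+324) = 18.0278
|b| = sqrt(100+256) = 18.8680
cos(theta) = -278/(sqrt(325)*sqrt(356)) = -278/sqrt(115700) = -0.817294
theta = arccos(-278/sqrt(115700)) = 144.8148 degrees

a·b = -278, theta = 144.8148 deg


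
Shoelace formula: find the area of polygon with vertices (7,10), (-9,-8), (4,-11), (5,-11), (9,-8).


sum(xi*y_{i+1}) = 7*(-8) - 9*(-11) + 4*(-11) + 5*(-8) + 9*10 = 49
sum(yi*x_{i+1}) = 10*(-9) - 8*4 - 11*5 - 11*9 - 8*7 = -332
Area = |49 + 332|/2 = 381/2 = 190.5000

190.5000 sq units


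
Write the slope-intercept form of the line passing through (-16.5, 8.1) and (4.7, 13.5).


m = (5.4)/(21.2) = 0.2547
b = y1 - m*x1 = 8.1 - (5.4*(-16.5))/(21.2) = 8.1 + 4.2028 = 12.3028

y = 0.2547x + 12.3028


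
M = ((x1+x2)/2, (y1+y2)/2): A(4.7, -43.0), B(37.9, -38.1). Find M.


Mx = (4.7 + 37.9)/2 = 42.6/2 = 21.3000
My = (-43.0 - 38.1)/2 = -81.1/2 = -40.5500

(21.3000, -40.5500)


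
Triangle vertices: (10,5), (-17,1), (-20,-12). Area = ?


10*(1+ 12) = 130
-17*(-12-5) = 289
-20*(5-1) = -80
sum = 339
Area = |339|/2 = 169.5000

169.5000 sq units


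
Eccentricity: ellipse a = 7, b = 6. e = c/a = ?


c = sqrt(49-36) = sqrt(13) = 3.6056
e = c/a = sqrt(13)/7 = 0.5151

e = 0.5151


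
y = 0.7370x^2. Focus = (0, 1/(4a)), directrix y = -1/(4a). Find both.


a = 0.7370
1/(4a) = 0.3392
Focus = (0, 0.3392)
Directrix: y = -0.3392

Focus = (0, 0.3392), Directrix: y = -0.3392


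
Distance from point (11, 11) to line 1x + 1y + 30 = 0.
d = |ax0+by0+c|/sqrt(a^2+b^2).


|1*11 + 1*11 + 30| = |52| = 52
sqrt(1 + 1) = sqrt(2) = 1.4142
d = 52/sqrt(2) = 36.7696

36.7696


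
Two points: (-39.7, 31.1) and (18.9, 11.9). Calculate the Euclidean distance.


dx = 18.9 + 39.7 = 58.6
dy = 11.9 - 31.1 = -19.2
d = sqrt(3433.96 + 368.64) = sqrt(3802.6) = 61.6652

61.6652


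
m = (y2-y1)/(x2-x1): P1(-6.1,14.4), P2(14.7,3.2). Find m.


dy = 3.2 - 14.4 = -11.2
dx = 14.7 + 6.1 = 20.8
m = -11.2/20.8 = -0.5385

m = -0.5385


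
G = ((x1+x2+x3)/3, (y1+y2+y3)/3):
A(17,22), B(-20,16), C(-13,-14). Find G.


Gx = (17- 20- 13)/3 = -16/3 = -5.3333
Gy = (22+16- 14)/3 = 24/3 = 8.0000

G = (-5.3333, 8.0000)


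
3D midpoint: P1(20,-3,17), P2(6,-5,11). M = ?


Mx = (20+6)/2 = 13.0000
My = (-3- 5)/2 = -4.0000
Mz = (17+11)/2 = 14.0000

M = (13.0000, -4.0000, 14.0000)


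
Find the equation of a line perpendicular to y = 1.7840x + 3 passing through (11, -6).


Perpendicular slope = -1/m1 = -1/1.7840 = -0.5605
b2 = y0 - m2*x0 = -6 + 11/1.7840 = -6 + 6.1659 = 0.1659

y = -0.5605x + 0.1659
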